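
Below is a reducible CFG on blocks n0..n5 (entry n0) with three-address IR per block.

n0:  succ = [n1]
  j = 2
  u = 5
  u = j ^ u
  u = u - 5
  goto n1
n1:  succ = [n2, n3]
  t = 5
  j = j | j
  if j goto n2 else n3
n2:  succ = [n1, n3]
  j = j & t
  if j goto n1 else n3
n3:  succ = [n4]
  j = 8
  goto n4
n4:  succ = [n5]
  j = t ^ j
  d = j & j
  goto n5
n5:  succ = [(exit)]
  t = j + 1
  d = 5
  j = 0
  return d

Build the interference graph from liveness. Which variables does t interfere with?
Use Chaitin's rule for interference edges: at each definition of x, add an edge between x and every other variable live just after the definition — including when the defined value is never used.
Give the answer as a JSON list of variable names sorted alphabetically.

def/use:
  n0 def {j,u} use ∅
  n1 def {j,t} use {j}
  n2 def {j} use {j,t}
  n3 def {j} use ∅
  n4 def {d,j} use {j,t}
  n5 def {d,j,t} use {j}

Liveness:
  n0: in=∅ out={j}
  n1: in={j} out={j,t}
  n2: in={j,t} out={j,t}
  n3: in={t} out={j,t}
  n4: in={j,t} out={j}
  n5: in={j} out=∅

Interfere edges:
  d — {j}
  j — {d,t,u}
  t — {j}
  u — {j}

N(t) = ["j"]

Answer: ["j"]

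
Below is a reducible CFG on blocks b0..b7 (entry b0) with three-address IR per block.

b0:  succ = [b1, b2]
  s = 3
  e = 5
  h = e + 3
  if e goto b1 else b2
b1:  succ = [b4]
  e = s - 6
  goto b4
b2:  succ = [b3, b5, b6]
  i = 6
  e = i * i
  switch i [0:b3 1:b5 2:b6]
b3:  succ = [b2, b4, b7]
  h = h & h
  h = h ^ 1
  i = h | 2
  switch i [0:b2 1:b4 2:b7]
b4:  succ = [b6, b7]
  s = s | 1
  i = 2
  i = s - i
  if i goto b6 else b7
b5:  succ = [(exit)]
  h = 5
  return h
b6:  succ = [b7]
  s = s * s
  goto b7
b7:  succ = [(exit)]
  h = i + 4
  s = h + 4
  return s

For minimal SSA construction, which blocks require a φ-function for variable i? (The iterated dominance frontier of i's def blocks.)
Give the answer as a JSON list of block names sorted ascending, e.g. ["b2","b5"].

idom tree: b1←b0 b2←b0 b3←b2 b4←b0 b5←b2 b6←b0 b7←b0
Dom at joins:
  b2: preds {b0,b3}: {b0} ∩ {b0,b2,b3} = {b0}; idom=b0
  b4: preds {b1,b3}: {b0,b1} ∩ {b0,b2,b3} = {b0}; idom=b0
  b6: preds {b2,b4}: {b0,b2} ∩ {b0,b4} = {b0}; idom=b0
  b7: preds {b3,b4,b6}: {b0,b2,b3} ∩ {b0,b4} ∩ {b0,b6} = {b0}; idom=b0

DF walk-up:
  b2←b0: walk · to b0
  b2←b3: walk b3→b2 to b0
  b4←b1: walk b1 to b0
  b4←b3: walk b3→b2 to b0
  b6←b2: walk b2 to b0
  b6←b4: walk b4 to b0
  b7←b3: walk b3→b2 to b0
  b7←b4: walk b4 to b0
  b7←b6: walk b6 to b0
  b0: DF=∅
  b1: DF={b4}
  b2: DF={b2,b4,b6,b7}
  b3: DF={b2,b4,b7}
  b4: DF={b6,b7}
  b5: DF=∅
  b6: DF={b7}
  b7: DF=∅

φ for i: defs {b2,b3,b4}
  DF⁺ = {b2,b4,b6,b7}

Answer: ["b2", "b4", "b6", "b7"]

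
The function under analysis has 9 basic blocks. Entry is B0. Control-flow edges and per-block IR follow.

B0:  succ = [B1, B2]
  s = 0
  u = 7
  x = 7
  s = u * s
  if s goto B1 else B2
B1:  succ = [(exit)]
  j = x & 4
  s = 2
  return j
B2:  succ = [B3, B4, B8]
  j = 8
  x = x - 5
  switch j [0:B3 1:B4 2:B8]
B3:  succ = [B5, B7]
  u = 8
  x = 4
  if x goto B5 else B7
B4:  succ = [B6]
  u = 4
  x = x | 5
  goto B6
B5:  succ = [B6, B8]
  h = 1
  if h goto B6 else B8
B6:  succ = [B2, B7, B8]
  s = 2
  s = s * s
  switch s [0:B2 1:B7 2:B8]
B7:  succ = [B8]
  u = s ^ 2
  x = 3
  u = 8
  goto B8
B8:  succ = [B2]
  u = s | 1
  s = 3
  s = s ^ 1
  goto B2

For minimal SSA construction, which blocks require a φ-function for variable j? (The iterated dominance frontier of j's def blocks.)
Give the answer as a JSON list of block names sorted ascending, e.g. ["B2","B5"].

idom tree: B1←B0 B2←B0 B3←B2 B4←B2 B5←B3 B6←B2 B7←B2 B8←B2
Join-block Dom:
  B2: preds {B0,B6,B8}: {B0} ∩ {B0,B2,B6} ∩ {B0,B2,B8} = {B0}; idom=B0
  B6: preds {B4,B5}: {B0,B2,B4} ∩ {B0,B2,B3,B5} = {B0,B2}; idom=B2
  B7: preds {B3,B6}: {B0,B2,B3} ∩ {B0,B2,B6} = {B0,B2}; idom=B2
  B8: preds {B2,B5,B6,B7}: {B0,B2} ∩ {B0,B2,B3,B5} ∩ {B0,B2,B6} ∩ {B0,B2,B7} = {B0,B2}; idom=B2

Frontier:
  B2←B0: walk · to B0
  B2←B6: walk B6→B2 to B0
  B2←B8: walk B8→B2 to B0
  B6←B4: walk B4 to B2
  B6←B5: walk B5→B3 to B2
  B7←B3: walk B3 to B2
  B7←B6: walk B6 to B2
  B8←B2: walk · to B2
  B8←B5: walk B5→B3 to B2
  B8←B6: walk B6 to B2
  B8←B7: walk B7 to B2
  B0 → ∅
  B1 → ∅
  B2 → {B2}
  B3 → {B6,B7,B8}
  B4 → {B6}
  B5 → {B6,B8}
  B6 → {B2,B7,B8}
  B7 → {B8}
  B8 → {B2}

φ for j: defs {B1,B2}
  DF⁺ = {B2}

Answer: ["B2"]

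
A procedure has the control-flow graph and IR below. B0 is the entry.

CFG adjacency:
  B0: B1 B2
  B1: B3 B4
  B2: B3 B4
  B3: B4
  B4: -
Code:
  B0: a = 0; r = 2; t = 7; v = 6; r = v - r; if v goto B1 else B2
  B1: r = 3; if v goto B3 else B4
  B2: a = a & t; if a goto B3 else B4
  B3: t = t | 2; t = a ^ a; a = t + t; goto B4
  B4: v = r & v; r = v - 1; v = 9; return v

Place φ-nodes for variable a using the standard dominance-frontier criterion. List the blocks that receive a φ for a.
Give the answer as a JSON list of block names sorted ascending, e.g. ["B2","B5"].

Answer: ["B3", "B4"]

Analysis:
idom tree: B1←B0 B2←B0 B3←B0 B4←B0
Dom at joins:
  B3: preds {B1,B2}: {B0,B1} ∩ {B0,B2} = {B0}; idom=B0
  B4: preds {B1,B2,B3}: {B0,B1} ∩ {B0,B2} ∩ {B0,B3} = {B0}; idom=B0

DF walk-up:
  join B3 pred B1: B1 stop@B0
  join B3 pred B2: B2 stop@B0
  join B4 pred B1: B1 stop@B0
  join B4 pred B2: B2 stop@B0
  join B4 pred B3: B3 stop@B0
  B0 → ∅
  B1 → {B3,B4}
  B2 → {B3,B4}
  B3 → {B4}
  B4 → ∅

φ for a: defs {B0,B2,B3}
  DF⁺ = {B3,B4}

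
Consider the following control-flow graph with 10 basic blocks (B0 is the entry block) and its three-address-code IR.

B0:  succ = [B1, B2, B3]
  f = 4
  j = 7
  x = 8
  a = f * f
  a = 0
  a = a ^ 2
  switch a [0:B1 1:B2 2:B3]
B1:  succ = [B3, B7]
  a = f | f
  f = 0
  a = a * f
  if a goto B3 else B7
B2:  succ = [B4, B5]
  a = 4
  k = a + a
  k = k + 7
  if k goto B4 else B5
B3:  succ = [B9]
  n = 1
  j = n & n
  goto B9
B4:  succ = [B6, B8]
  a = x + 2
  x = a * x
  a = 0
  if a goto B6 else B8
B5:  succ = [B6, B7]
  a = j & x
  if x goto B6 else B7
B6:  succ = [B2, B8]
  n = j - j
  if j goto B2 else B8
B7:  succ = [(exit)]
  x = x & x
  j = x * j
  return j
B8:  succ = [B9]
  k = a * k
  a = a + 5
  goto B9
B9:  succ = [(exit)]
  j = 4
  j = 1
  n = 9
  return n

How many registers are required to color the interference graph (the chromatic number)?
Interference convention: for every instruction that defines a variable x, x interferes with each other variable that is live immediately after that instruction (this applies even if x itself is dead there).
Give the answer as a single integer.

def/use:
  B0: {a,f,j,x} / ∅
  B1: {a,f} / {f}
  B2: {a,k} / ∅
  B3: {j,n} / ∅
  B4: {a,x} / {x}
  B5: {a} / {j,x}
  B6: {n} / {j}
  B7: {j,x} / {j,x}
  B8: {a,k} / {a,k}
  B9: {j,n} / ∅

Liveness:
  B0 li=∅ lo={f,j,x}
  B1 li={f,j,x} lo={j,x}
  B2 li={j,x} lo={j,k,x}
  B3 li=∅ lo=∅
  B4 li={j,k,x} lo={a,j,k,x}
  B5 li={j,k,x} lo={a,j,k,x}
  B6 li={a,j,k,x} lo={a,j,k,x}
  B7 li={j,x} lo=∅
  B8 li={a,k} lo=∅
  B9 li=∅ lo=∅

Interference:
  a — {f,j,k,n,x}
  f — {a,j,x}
  j — {a,f,k,n,x}
  k — {a,j,n,x}
  n — {a,j,k,x}
  x — {a,f,j,k,n}

Chromatic number:
  clique {a,j,k,n,x} ⇒ need ≥ 5
  5-colouring: r0={a}  r1={j}  r2={x}  r3={f,k}  r4={n}
  χ = 5

Answer: 5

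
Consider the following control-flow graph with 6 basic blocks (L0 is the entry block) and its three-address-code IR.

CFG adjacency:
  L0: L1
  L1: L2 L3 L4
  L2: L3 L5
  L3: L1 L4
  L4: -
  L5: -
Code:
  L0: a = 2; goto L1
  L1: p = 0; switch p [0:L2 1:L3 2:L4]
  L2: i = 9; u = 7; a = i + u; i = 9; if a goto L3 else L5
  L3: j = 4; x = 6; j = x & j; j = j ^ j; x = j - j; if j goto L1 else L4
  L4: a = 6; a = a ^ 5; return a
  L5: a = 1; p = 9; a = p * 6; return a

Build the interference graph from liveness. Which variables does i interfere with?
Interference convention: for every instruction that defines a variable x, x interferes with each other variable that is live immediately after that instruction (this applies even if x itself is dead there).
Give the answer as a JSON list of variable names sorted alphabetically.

Answer: ["a", "u"]

Working:
Per-block:
  L0: {a} / ∅
  L1: {p} / ∅
  L2: {a,i,u} / ∅
  L3: {j,x} / ∅
  L4: {a} / ∅
  L5: {a,p} / ∅

Live sets:
  L0 li=∅ lo=∅
  L1 li=∅ lo=∅
  L2 li=∅ lo=∅
  L3 li=∅ lo=∅
  L4 li=∅ lo=∅
  L5 li=∅ lo=∅

Interference:
  a↔{i}
  i↔{a,u}
  j↔{x}
  p↔∅
  u↔{i}
  x↔{j}

N(i) = ["a", "u"]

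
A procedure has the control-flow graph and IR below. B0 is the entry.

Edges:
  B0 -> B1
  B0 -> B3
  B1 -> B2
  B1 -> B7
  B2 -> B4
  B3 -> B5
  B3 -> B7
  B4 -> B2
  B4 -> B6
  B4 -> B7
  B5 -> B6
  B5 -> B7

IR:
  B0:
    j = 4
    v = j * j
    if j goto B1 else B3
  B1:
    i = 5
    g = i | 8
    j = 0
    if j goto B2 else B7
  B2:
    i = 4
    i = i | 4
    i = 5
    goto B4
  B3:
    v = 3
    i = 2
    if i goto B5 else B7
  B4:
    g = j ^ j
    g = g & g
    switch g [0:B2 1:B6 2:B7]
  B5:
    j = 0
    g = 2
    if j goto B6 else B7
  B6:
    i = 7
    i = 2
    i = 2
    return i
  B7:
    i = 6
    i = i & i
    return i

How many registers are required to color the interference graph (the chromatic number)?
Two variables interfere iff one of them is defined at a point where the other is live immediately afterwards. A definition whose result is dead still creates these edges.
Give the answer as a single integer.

Answer: 2

Derivation:
Per-block:
  B0 def {j,v} use ∅
  B1 def {g,i,j} use ∅
  B2 def {i} use ∅
  B3 def {i,v} use ∅
  B4 def {g} use {j}
  B5 def {g,j} use ∅
  B6 def {i} use ∅
  B7 def {i} use ∅

Live sets:
  B0 li=∅ lo=∅
  B1 li=∅ lo={j}
  B2 li={j} lo={j}
  B3 li=∅ lo=∅
  B4 li={j} lo={j}
  B5 li=∅ lo=∅
  B6 li=∅ lo=∅
  B7 li=∅ lo=∅

Interfere edges:
  g↔{j}
  i↔{j}
  j↔{g,i,v}
  v↔{j}

Registers:
  {g,j} pairwise interfere (2-clique) ⇒ χ ≥ 2
  2-colouring: r0={j}  r1={g,i,v}
  χ = 2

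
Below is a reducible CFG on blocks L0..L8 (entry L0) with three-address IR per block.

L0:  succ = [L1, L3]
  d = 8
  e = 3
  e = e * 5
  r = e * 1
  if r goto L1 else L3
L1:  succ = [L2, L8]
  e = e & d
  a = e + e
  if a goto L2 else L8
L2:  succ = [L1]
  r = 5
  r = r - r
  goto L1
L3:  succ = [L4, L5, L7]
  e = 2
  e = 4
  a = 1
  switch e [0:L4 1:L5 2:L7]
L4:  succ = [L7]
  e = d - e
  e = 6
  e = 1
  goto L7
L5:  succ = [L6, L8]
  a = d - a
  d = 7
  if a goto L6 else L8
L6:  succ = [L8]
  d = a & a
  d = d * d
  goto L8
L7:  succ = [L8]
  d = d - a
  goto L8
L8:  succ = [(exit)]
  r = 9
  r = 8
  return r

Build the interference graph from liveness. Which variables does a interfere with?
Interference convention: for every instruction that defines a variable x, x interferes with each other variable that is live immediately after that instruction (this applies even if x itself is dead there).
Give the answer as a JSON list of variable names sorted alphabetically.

def/use:
  L0: {d,e,r} / ∅
  L1: {a,e} / {d,e}
  L2: {r} / ∅
  L3: {a,e} / ∅
  L4: {e} / {d,e}
  L5: {a,d} / {a,d}
  L6: {d} / {a}
  L7: {d} / {a,d}
  L8: {r} / ∅

Live sets:
  L0: in=∅ out={d,e}
  L1: in={d,e} out={d,e}
  L2: in={d,e} out={d,e}
  L3: in={d} out={a,d,e}
  L4: in={a,d,e} out={a,d}
  L5: in={a,d} out={a}
  L6: in={a} out=∅
  L7: in={a,d} out=∅
  L8: in=∅ out=∅

Interfere edges:
  a: {d,e}
  d: {a,e,r}
  e: {a,d,r}
  r: {d,e}

N(a) = ["d", "e"]

Answer: ["d", "e"]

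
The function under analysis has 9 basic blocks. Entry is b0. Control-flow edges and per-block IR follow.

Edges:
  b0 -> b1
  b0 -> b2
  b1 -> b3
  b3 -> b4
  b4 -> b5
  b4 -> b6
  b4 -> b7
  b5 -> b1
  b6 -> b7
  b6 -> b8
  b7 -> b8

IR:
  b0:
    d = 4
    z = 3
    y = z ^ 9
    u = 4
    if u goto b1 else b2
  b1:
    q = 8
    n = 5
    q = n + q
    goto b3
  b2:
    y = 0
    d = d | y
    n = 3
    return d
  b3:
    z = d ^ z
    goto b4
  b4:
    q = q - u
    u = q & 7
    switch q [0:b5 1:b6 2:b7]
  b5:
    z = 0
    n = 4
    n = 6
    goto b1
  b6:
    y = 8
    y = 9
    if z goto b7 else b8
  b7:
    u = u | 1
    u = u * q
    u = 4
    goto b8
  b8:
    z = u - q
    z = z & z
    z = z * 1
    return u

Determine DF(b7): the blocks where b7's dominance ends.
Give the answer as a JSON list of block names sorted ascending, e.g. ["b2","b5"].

idom tree: b1←b0 b2←b0 b3←b1 b4←b3 b5←b4 b6←b4 b7←b4 b8←b4
Join-block Dom:
  b1: preds {b0,b5}: {b0} ∩ {b0,b1,b3,b4,b5} = {b0}; idom=b0
  b7: preds {b4,b6}: {b0,b1,b3,b4} ∩ {b0,b1,b3,b4,b6} = {b0,b1,b3,b4}; idom=b4
  b8: preds {b6,b7}: {b0,b1,b3,b4,b6} ∩ {b0,b1,b3,b4,b7} = {b0,b1,b3,b4}; idom=b4

Frontier:
  join b1 pred b0: · stop@b0
  join b1 pred b5: b5→b4→b3→b1 stop@b0
  join b7 pred b4: · stop@b4
  join b7 pred b6: b6 stop@b4
  join b8 pred b6: b6 stop@b4
  join b8 pred b7: b7 stop@b4
  b0: DF=∅
  b1: DF={b1}
  b2: DF=∅
  b3: DF={b1}
  b4: DF={b1}
  b5: DF={b1}
  b6: DF={b7,b8}
  b7: DF={b8}
  b8: DF=∅

DF(b7) = ["b8"]

Answer: ["b8"]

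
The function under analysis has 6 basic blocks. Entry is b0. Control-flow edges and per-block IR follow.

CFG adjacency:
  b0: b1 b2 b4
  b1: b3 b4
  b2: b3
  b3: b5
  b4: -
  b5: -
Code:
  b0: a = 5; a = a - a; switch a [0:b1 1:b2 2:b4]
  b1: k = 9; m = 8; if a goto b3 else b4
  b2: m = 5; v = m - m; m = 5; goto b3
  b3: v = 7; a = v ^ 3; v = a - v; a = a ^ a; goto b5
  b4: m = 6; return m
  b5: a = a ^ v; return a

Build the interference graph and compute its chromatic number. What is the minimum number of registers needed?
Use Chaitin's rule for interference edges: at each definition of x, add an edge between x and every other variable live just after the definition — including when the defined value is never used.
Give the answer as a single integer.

Per-block:
  b0: def={a} ue=∅
  b1: def={k,m} ue={a}
  b2: def={m,v} ue=∅
  b3: def={a,v} ue=∅
  b4: def={m} ue=∅
  b5: def={a} ue={a,v}

Live sets:
  b0: in=∅ out={a}
  b1: in={a} out=∅
  b2: in=∅ out=∅
  b3: in=∅ out={a,v}
  b4: in=∅ out=∅
  b5: in={a,v} out=∅

Interfere edges:
  a↔{k,m,v}
  k↔{a}
  m↔{a}
  v↔{a}

Registers:
  clique {a,k} ⇒ need ≥ 2
  2-colouring: R0={a}  R1={k,m,v}
  χ = 2

Answer: 2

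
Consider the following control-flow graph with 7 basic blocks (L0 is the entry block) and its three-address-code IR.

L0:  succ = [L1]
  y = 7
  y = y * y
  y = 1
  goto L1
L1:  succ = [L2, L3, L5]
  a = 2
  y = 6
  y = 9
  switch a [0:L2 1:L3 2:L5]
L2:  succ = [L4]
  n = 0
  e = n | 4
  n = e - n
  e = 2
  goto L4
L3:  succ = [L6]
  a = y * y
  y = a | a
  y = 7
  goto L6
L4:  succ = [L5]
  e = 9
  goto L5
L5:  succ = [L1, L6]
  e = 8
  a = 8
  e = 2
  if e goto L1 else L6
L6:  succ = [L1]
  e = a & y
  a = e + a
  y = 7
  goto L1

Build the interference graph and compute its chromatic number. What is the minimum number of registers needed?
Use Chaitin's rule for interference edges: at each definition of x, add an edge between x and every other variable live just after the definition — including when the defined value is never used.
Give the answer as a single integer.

Answer: 3

Derivation:
Block summaries:
  L0: {y} / ∅
  L1: {a,y} / ∅
  L2: {e,n} / ∅
  L3: {a,y} / {y}
  L4: {e} / ∅
  L5: {a,e} / ∅
  L6: {a,e,y} / {a,y}

Liveness:
  L0 li=∅ lo=∅
  L1 li=∅ lo={y}
  L2 li={y} lo={y}
  L3 li={y} lo={a,y}
  L4 li={y} lo={y}
  L5 li={y} lo={a,y}
  L6 li={a,y} lo=∅

Conflict graph:
  a — {e,y}
  e — {a,n,y}
  n — {e,y}
  y — {a,e,n}

Colouring:
  clique {a,e,y} ⇒ need ≥ 3
  3-colouring: R0={e}  R1={y}  R2={a,n}
  χ = 3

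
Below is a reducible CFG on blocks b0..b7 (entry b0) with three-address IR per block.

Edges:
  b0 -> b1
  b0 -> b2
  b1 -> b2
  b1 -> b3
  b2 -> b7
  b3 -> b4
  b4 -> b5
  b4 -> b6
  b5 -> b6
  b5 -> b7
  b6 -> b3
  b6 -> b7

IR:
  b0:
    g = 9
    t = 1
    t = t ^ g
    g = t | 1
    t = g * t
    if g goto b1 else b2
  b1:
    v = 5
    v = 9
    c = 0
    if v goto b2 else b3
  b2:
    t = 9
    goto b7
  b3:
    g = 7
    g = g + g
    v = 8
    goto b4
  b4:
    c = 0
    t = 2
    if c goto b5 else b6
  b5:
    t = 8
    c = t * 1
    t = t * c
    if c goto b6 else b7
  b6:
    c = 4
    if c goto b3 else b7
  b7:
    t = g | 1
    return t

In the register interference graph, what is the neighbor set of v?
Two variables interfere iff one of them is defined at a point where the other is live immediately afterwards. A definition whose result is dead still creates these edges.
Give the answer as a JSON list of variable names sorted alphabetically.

Answer: ["c", "g"]

Analysis:
Per-block:
  b0 def {g,t} use ∅
  b1 def {c,v} use ∅
  b2 def {t} use ∅
  b3 def {g,v} use ∅
  b4 def {c,t} use ∅
  b5 def {c,t} use ∅
  b6 def {c} use ∅
  b7 def {t} use {g}

Liveness:
  b0: in=∅ out={g}
  b1: in={g} out={g}
  b2: in={g} out={g}
  b3: in=∅ out={g}
  b4: in={g} out={g}
  b5: in={g} out={g}
  b6: in={g} out={g}
  b7: in={g} out=∅

Interference:
  c↔{g,t,v}
  g↔{c,t,v}
  t↔{c,g}
  v↔{c,g}

N(v) = ["c", "g"]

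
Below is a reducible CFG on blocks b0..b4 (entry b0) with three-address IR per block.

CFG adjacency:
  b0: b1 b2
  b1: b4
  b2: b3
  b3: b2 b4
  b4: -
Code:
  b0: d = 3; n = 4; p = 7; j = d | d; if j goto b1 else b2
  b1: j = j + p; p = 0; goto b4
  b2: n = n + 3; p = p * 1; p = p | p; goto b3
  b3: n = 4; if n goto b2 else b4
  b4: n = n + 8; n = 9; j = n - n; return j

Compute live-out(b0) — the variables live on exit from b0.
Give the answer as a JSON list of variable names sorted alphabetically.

def/use:
  b0 def {d,j,n,p} use ∅
  b1 def {j,p} use {j,p}
  b2 def {n,p} use {n,p}
  b3 def {n} use ∅
  b4 def {j,n} use {n}

Backward fixpoint:
  live b0: ∅→{j,n,p}
  live b1: {j,n,p}→{n}
  live b2: {n,p}→{p}
  live b3: {p}→{n,p}
  live b4: {n}→∅

live-out(b0) = ["j", "n", "p"]

Answer: ["j", "n", "p"]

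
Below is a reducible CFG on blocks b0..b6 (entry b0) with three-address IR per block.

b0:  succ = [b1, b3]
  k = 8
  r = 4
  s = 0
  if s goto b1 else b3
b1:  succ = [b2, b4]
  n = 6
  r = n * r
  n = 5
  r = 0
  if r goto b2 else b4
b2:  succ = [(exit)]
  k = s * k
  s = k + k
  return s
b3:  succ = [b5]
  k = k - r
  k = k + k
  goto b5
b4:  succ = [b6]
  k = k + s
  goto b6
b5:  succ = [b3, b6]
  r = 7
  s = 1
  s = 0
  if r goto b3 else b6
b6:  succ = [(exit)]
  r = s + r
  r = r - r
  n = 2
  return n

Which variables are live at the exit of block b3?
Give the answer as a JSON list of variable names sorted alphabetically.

Answer: ["k"]

Analysis:
def/use:
  b0: def={k,r,s} ue=∅
  b1: def={n,r} ue={r}
  b2: def={k,s} ue={k,s}
  b3: def={k} ue={k,r}
  b4: def={k} ue={k,s}
  b5: def={r,s} ue=∅
  b6: def={n,r} ue={r,s}

Live sets:
  b0: in=∅ out={k,r,s}
  b1: in={k,r,s} out={k,r,s}
  b2: in={k,s} out=∅
  b3: in={k,r} out={k}
  b4: in={k,r,s} out={r,s}
  b5: in={k} out={k,r,s}
  b6: in={r,s} out=∅

live-out(b3) = ["k"]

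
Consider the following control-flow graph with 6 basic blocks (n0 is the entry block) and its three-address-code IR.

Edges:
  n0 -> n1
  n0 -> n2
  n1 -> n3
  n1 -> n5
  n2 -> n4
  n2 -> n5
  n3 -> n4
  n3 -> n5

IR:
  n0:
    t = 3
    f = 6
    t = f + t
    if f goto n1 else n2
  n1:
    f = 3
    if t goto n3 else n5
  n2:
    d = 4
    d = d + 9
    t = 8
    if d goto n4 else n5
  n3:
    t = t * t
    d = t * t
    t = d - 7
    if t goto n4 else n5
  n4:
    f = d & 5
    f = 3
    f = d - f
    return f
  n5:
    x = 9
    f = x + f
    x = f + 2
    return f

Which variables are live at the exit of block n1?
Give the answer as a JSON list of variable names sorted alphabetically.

Answer: ["f", "t"]

Analysis:
def/use:
  n0: {f,t} / ∅
  n1: {f} / {t}
  n2: {d,t} / ∅
  n3: {d,t} / {t}
  n4: {f} / {d}
  n5: {f,x} / {f}

Live sets:
  n0 li=∅ lo={f,t}
  n1 li={t} lo={f,t}
  n2 li={f} lo={d,f}
  n3 li={f,t} lo={d,f}
  n4 li={d} lo=∅
  n5 li={f} lo=∅

live-out(n1) = ["f", "t"]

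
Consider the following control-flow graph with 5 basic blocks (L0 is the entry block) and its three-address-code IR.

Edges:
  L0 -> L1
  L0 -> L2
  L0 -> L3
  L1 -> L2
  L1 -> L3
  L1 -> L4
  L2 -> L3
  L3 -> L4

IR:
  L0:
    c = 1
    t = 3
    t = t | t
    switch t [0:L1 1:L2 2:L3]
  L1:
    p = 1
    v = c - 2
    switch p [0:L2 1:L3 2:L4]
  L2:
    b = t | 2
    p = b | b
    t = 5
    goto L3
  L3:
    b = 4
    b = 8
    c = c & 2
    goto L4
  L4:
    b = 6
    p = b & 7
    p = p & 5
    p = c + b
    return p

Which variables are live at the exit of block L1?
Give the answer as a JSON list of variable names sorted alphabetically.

Answer: ["c", "t"]

Derivation:
Per-block:
  L0: def={c,t} ue=∅
  L1: def={p,v} ue={c}
  L2: def={b,p,t} ue={t}
  L3: def={b,c} ue={c}
  L4: def={b,p} ue={c}

Live sets:
  live L0: ∅→{c,t}
  live L1: {c,t}→{c,t}
  live L2: {c,t}→{c}
  live L3: {c}→{c}
  live L4: {c}→∅

live-out(L1) = ["c", "t"]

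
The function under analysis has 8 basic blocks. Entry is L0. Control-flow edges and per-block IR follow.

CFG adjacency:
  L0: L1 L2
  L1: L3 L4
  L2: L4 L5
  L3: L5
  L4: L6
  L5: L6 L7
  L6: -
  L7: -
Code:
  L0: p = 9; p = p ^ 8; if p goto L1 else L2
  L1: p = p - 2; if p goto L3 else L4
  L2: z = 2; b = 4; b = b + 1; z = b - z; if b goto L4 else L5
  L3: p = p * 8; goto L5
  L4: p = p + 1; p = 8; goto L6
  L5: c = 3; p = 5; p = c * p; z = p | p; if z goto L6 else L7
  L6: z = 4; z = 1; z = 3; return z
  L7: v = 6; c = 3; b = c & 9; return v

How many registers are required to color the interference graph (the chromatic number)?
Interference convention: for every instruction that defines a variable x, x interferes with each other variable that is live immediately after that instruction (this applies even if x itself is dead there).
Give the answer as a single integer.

Per-block:
  L0: {p} / ∅
  L1: {p} / {p}
  L2: {b,z} / ∅
  L3: {p} / {p}
  L4: {p} / {p}
  L5: {c,p,z} / ∅
  L6: {z} / ∅
  L7: {b,c,v} / ∅

Liveness:
  live L0: ∅→{p}
  live L1: {p}→{p}
  live L2: {p}→{p}
  live L3: {p}→∅
  live L4: {p}→∅
  live L5: ∅→∅
  live L6: ∅→∅
  live L7: ∅→∅

Interfere edges:
  b — {p,v,z}
  c — {p,v}
  p — {b,c,z}
  v — {b,c}
  z — {b,p}

Chromatic number:
  {b,p,z} pairwise interfere (3-clique) ⇒ χ ≥ 3
  assign b→c0 c→c0 p→c1 v→c1 z→c2 — no edge inside a register ⇒ χ ≤ 3
  χ = 3

Answer: 3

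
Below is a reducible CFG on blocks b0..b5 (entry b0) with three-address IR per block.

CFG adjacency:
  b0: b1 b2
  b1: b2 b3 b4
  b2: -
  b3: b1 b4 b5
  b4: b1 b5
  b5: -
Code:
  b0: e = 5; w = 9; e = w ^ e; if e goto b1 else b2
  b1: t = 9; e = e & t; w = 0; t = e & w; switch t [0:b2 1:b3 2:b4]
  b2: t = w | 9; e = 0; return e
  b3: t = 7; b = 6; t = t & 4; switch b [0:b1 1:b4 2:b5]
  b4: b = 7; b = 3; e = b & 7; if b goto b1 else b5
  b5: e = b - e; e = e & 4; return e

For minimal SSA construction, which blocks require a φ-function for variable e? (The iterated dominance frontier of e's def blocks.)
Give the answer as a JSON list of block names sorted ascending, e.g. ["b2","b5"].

idom tree: b1←b0 b2←b0 b3←b1 b4←b1 b5←b1
Join-block Dom:
  b1: preds {b0,b3,b4}: {b0} ∩ {b0,b1,b3} ∩ {b0,b1,b4} = {b0}; idom=b0
  b2: preds {b0,b1}: {b0} ∩ {b0,b1} = {b0}; idom=b0
  b4: preds {b1,b3}: {b0,b1} ∩ {b0,b1,b3} = {b0,b1}; idom=b1
  b5: preds {b3,b4}: {b0,b1,b3} ∩ {b0,b1,b4} = {b0,b1}; idom=b1

DF walk-up:
  join b1 pred b0: · stop@b0
  join b1 pred b3: b3→b1 stop@b0
  join b1 pred b4: b4→b1 stop@b0
  join b2 pred b0: · stop@b0
  join b2 pred b1: b1 stop@b0
  join b4 pred b1: · stop@b1
  join b4 pred b3: b3 stop@b1
  join b5 pred b3: b3 stop@b1
  join b5 pred b4: b4 stop@b1
  b0: DF=∅
  b1: DF={b1,b2}
  b2: DF=∅
  b3: DF={b1,b4,b5}
  b4: DF={b1,b5}
  b5: DF=∅

φ for e: defs {b0,b1,b2,b4,b5}
  DF⁺ = {b1,b2,b5}

Answer: ["b1", "b2", "b5"]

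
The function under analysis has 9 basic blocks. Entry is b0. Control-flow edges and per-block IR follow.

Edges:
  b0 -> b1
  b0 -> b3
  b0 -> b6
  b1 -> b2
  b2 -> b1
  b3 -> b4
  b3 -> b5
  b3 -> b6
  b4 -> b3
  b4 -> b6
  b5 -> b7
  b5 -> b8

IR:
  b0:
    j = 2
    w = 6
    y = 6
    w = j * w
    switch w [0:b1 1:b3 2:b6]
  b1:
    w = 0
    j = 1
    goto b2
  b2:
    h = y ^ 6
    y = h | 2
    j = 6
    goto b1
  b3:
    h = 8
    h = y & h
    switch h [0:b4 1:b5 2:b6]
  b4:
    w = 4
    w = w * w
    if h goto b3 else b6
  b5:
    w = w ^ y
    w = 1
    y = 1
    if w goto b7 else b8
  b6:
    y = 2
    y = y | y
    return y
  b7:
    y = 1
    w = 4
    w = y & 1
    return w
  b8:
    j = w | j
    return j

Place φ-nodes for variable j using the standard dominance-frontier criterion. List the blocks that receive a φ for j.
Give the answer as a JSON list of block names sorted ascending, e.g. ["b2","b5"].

Answer: ["b1"]

Derivation:
idom tree: b1←b0 b2←b1 b3←b0 b4←b3 b5←b3 b6←b0 b7←b5 b8←b5
Join-block Dom:
  b1: preds {b0,b2}: {b0} ∩ {b0,b1,b2} = {b0}; idom=b0
  b3: preds {b0,b4}: {b0} ∩ {b0,b3,b4} = {b0}; idom=b0
  b6: preds {b0,b3,b4}: {b0} ∩ {b0,b3} ∩ {b0,b3,b4} = {b0}; idom=b0

DF derivation:
  join b1 pred b0: · stop@b0
  join b1 pred b2: b2→b1 stop@b0
  join b3 pred b0: · stop@b0
  join b3 pred b4: b4→b3 stop@b0
  join b6 pred b0: · stop@b0
  join b6 pred b3: b3 stop@b0
  join b6 pred b4: b4→b3 stop@b0
  DF(b0)=∅
  DF(b1)={b1}
  DF(b2)={b1}
  DF(b3)={b3,b6}
  DF(b4)={b3,b6}
  DF(b5)=∅
  DF(b6)=∅
  DF(b7)=∅
  DF(b8)=∅

φ for j: defs {b0,b1,b2,b8}
  DF⁺ = {b1}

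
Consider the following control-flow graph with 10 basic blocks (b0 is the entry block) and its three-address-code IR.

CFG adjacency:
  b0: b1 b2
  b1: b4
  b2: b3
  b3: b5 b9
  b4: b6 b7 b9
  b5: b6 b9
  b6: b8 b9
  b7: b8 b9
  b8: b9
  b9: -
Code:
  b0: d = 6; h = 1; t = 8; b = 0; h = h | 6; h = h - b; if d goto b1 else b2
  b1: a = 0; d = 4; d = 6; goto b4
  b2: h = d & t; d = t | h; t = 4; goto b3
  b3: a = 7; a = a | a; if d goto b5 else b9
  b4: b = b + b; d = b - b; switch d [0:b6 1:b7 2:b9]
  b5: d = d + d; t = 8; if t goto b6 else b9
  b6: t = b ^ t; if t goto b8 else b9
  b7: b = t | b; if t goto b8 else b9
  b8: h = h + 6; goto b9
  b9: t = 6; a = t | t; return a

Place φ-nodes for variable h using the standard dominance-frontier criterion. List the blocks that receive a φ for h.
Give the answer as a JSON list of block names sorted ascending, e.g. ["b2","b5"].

Answer: ["b6", "b8", "b9"]

Analysis:
idom tree: b1←b0 b2←b0 b3←b2 b4←b1 b5←b3 b6←b0 b7←b4 b8←b0 b9←b0
Dom∩ at merges:
  b6: preds {b4,b5}: {b0,b1,b4} ∩ {b0,b2,b3,b5} = {b0}; idom=b0
  b8: preds {b6,b7}: {b0,b6} ∩ {b0,b1,b4,b7} = {b0}; idom=b0
  b9: preds {b3,b4,b5,b6,b7,b8}: {b0,b2,b3} ∩ {b0,b1,b4} ∩ {b0,b2,b3,b5} ∩ {b0,b6} ∩ {b0,b1,b4,b7} ∩ {b0,b8} = {b0}; idom=b0

DF walk-up:
  b6←b4: walk b4→b1 to b0
  b6←b5: walk b5→b3→b2 to b0
  b8←b6: walk b6 to b0
  b8←b7: walk b7→b4→b1 to b0
  b9←b3: walk b3→b2 to b0
  b9←b4: walk b4→b1 to b0
  b9←b5: walk b5→b3→b2 to b0
  b9←b6: walk b6 to b0
  b9←b7: walk b7→b4→b1 to b0
  b9←b8: walk b8 to b0
  b0: DF=∅
  b1: DF={b6,b8,b9}
  b2: DF={b6,b9}
  b3: DF={b6,b9}
  b4: DF={b6,b8,b9}
  b5: DF={b6,b9}
  b6: DF={b8,b9}
  b7: DF={b8,b9}
  b8: DF={b9}
  b9: DF=∅

φ for h: defs {b0,b2,b8}
  DF⁺ = {b6,b8,b9}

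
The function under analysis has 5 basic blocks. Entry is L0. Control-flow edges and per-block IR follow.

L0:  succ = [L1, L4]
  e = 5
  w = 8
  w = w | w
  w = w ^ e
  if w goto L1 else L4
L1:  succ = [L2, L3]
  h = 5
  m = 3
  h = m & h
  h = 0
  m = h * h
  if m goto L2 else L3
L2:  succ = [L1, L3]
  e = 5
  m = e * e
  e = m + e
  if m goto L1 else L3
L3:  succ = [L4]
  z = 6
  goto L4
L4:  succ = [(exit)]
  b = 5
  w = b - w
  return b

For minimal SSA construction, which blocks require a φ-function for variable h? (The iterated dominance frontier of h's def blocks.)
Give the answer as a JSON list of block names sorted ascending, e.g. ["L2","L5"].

Answer: ["L1", "L4"]

Working:
idom tree: L1←L0 L2←L1 L3←L1 L4←L0
Dom∩ at merges:
  L1: preds {L0,L2}: {L0} ∩ {L0,L1,L2} = {L0}; idom=L0
  L3: preds {L1,L2}: {L0,L1} ∩ {L0,L1,L2} = {L0,L1}; idom=L1
  L4: preds {L0,L3}: {L0} ∩ {L0,L1,L3} = {L0}; idom=L0

Frontier:
  L1←L0: walk · to L0
  L1←L2: walk L2→L1 to L0
  L3←L1: walk · to L1
  L3←L2: walk L2 to L1
  L4←L0: walk · to L0
  L4←L3: walk L3→L1 to L0
  DF(L0)=∅
  DF(L1)={L1,L4}
  DF(L2)={L1,L3}
  DF(L3)={L4}
  DF(L4)=∅

φ for h: defs {L1}
  DF⁺ = {L1,L4}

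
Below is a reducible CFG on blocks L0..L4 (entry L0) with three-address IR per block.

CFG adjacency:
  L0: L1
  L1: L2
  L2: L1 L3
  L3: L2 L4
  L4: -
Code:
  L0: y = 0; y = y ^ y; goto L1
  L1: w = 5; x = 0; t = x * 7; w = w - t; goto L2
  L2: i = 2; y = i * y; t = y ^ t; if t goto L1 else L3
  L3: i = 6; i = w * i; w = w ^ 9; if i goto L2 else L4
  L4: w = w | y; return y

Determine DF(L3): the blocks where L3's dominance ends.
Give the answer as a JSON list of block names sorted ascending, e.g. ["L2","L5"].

idom tree: L1←L0 L2←L1 L3←L2 L4←L3
Join-block Dom:
  L1: preds {L0,L2}: {L0} ∩ {L0,L1,L2} = {L0}; idom=L0
  L2: preds {L1,L3}: {L0,L1} ∩ {L0,L1,L2,L3} = {L0,L1}; idom=L1

Frontier:
  join L1 pred L0: · stop@L0
  join L1 pred L2: L2→L1 stop@L0
  join L2 pred L1: · stop@L1
  join L2 pred L3: L3→L2 stop@L1
  L0: DF=∅
  L1: DF={L1}
  L2: DF={L1,L2}
  L3: DF={L2}
  L4: DF=∅

DF(L3) = ["L2"]

Answer: ["L2"]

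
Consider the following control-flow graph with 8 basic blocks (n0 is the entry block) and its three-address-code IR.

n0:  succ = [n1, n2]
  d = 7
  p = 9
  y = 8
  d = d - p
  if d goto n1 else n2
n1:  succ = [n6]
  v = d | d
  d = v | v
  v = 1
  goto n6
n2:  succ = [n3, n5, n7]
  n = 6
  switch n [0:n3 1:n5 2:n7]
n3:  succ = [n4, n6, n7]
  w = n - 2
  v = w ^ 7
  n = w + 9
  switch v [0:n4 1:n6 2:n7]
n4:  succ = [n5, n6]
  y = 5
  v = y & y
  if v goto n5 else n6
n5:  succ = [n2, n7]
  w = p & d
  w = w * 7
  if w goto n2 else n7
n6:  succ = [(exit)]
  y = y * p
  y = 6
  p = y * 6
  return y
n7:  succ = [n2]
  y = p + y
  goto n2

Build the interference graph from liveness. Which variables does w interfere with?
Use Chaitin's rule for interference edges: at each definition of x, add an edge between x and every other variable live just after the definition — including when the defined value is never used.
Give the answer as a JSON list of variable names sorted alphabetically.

Block summaries:
  n0: def={d,p,y} ue=∅
  n1: def={d,v} ue={d}
  n2: def={n} ue=∅
  n3: def={n,v,w} ue={n}
  n4: def={v,y} ue=∅
  n5: def={w} ue={d,p}
  n6: def={p,y} ue={p,y}
  n7: def={y} ue={p,y}

Backward fixpoint:
  live n0: ∅→{d,p,y}
  live n1: {d,p,y}→{p,y}
  live n2: {d,p,y}→{d,n,p,y}
  live n3: {d,n,p,y}→{d,p,y}
  live n4: {d,p}→{d,p,y}
  live n5: {d,p,y}→{d,p,y}
  live n6: {p,y}→∅
  live n7: {d,p,y}→{d,p,y}

Conflict graph:
  d↔{n,p,v,w,y}
  n↔{d,p,v,y}
  p↔{d,n,v,w,y}
  v↔{d,n,p,w,y}
  w↔{d,p,v,y}
  y↔{d,n,p,v,w}

N(w) = ["d", "p", "v", "y"]

Answer: ["d", "p", "v", "y"]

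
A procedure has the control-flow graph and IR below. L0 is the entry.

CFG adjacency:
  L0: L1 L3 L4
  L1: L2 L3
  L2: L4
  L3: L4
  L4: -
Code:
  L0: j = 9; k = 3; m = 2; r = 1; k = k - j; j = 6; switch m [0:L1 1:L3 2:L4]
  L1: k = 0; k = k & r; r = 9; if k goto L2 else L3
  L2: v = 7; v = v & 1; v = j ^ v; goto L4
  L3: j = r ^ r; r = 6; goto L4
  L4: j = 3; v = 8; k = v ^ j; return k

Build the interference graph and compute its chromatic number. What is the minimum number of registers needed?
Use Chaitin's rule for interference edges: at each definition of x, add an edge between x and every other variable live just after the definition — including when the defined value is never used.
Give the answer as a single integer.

def/use:
  L0: {j,k,m,r} / ∅
  L1: {k,r} / {r}
  L2: {v} / {j}
  L3: {j,r} / {r}
  L4: {j,k,v} / ∅

Backward fixpoint:
  L0: in=∅ out={j,r}
  L1: in={j,r} out={j,r}
  L2: in={j} out=∅
  L3: in={r} out=∅
  L4: in=∅ out=∅

Conflict graph:
  j — {k,m,r,v}
  k — {j,m,r}
  m — {j,k,r}
  r — {j,k,m}
  v — {j}

Registers:
  {j,k,m,r} pairwise interfere (4-clique) ⇒ χ ≥ 4
  4-colouring: c0={j}  c1={k,v}  c2={m}  c3={r}
  χ = 4

Answer: 4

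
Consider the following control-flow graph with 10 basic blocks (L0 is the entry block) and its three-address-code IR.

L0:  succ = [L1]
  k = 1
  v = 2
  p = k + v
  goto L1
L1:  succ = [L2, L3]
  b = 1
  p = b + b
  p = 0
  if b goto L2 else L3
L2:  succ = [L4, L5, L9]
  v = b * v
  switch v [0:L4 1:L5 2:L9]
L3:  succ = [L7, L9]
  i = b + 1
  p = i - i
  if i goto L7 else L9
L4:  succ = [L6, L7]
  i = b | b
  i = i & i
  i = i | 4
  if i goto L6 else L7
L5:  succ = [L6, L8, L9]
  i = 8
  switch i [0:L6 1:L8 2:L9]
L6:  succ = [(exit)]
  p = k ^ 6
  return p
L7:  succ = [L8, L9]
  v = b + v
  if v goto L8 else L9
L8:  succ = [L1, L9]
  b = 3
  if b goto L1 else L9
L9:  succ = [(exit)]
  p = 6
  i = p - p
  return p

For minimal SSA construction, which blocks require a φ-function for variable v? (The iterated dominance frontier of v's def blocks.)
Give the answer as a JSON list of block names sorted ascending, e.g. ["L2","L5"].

idom tree: L1←L0 L2←L1 L3←L1 L4←L2 L5←L2 L6←L2 L7←L1 L8←L1 L9←L1
Join-block Dom:
  L1: preds {L0,L8}: {L0} ∩ {L0,L1,L8} = {L0}; idom=L0
  L6: preds {L4,L5}: {L0,L1,L2,L4} ∩ {L0,L1,L2,L5} = {L0,L1,L2}; idom=L2
  L7: preds {L3,L4}: {L0,L1,L3} ∩ {L0,L1,L2,L4} = {L0,L1}; idom=L1
  L8: preds {L5,L7}: {L0,L1,L2,L5} ∩ {L0,L1,L7} = {L0,L1}; idom=L1
  L9: preds {L2,L3,L5,L7,L8}: {L0,L1,L2} ∩ {L0,L1,L3} ∩ {L0,L1,L2,L5} ∩ {L0,L1,L7} ∩ {L0,L1,L8} = {L0,L1}; idom=L1

DF derivation:
  join L1 pred L0: · stop@L0
  join L1 pred L8: L8→L1 stop@L0
  join L6 pred L4: L4 stop@L2
  join L6 pred L5: L5 stop@L2
  join L7 pred L3: L3 stop@L1
  join L7 pred L4: L4→L2 stop@L1
  join L8 pred L5: L5→L2 stop@L1
  join L8 pred L7: L7 stop@L1
  join L9 pred L2: L2 stop@L1
  join L9 pred L3: L3 stop@L1
  join L9 pred L5: L5→L2 stop@L1
  join L9 pred L7: L7 stop@L1
  join L9 pred L8: L8 stop@L1
  DF(L0)=∅
  DF(L1)={L1}
  DF(L2)={L7,L8,L9}
  DF(L3)={L7,L9}
  DF(L4)={L6,L7}
  DF(L5)={L6,L8,L9}
  DF(L6)=∅
  DF(L7)={L8,L9}
  DF(L8)={L1,L9}
  DF(L9)=∅

φ for v: defs {L0,L2,L7}
  DF⁺ = {L1,L7,L8,L9}

Answer: ["L1", "L7", "L8", "L9"]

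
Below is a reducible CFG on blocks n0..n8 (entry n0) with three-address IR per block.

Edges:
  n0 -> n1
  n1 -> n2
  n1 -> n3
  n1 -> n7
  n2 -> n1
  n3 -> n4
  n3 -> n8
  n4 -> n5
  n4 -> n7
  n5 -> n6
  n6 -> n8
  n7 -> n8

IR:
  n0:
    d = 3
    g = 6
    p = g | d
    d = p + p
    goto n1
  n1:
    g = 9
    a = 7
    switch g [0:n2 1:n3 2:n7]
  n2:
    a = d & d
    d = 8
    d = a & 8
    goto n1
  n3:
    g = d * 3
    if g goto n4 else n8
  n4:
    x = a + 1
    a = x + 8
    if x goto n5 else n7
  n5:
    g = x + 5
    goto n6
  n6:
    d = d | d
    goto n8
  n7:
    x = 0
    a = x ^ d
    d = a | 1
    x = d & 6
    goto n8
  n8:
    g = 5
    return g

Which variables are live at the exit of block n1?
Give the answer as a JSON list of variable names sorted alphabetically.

Answer: ["a", "d"]

Working:
Block summaries:
  n0: def={d,g,p} ue=∅
  n1: def={a,g} ue=∅
  n2: def={a,d} ue={d}
  n3: def={g} ue={d}
  n4: def={a,x} ue={a}
  n5: def={g} ue={x}
  n6: def={d} ue={d}
  n7: def={a,d,x} ue={d}
  n8: def={g} ue=∅

Liveness:
  n0 li=∅ lo={d}
  n1 li={d} lo={a,d}
  n2 li={d} lo={d}
  n3 li={a,d} lo={a,d}
  n4 li={a,d} lo={d,x}
  n5 li={d,x} lo={d}
  n6 li={d} lo=∅
  n7 li={d} lo=∅
  n8 li=∅ lo=∅

live-out(n1) = ["a", "d"]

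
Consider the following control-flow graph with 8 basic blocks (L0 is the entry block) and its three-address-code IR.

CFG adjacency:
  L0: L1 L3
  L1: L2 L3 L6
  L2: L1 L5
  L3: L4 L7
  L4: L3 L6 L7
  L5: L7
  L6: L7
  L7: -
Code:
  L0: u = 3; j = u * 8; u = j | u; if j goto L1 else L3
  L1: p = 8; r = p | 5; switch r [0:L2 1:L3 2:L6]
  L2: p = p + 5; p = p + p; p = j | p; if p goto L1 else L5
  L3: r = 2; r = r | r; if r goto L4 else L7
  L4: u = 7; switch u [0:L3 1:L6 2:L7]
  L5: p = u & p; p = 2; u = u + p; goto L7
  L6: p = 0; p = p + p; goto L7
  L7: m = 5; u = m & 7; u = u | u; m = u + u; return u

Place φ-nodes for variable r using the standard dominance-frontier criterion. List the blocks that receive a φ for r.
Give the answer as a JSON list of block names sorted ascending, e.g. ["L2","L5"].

idom tree: L1←L0 L2←L1 L3←L0 L4←L3 L5←L2 L6←L0 L7←L0
Dom∩ at merges:
  L1: preds {L0,L2}: {L0} ∩ {L0,L1,L2} = {L0}; idom=L0
  L3: preds {L0,L1,L4}: {L0} ∩ {L0,L1} ∩ {L0,L3,L4} = {L0}; idom=L0
  L6: preds {L1,L4}: {L0,L1} ∩ {L0,L3,L4} = {L0}; idom=L0
  L7: preds {L3,L4,L5,L6}: {L0,L3} ∩ {L0,L3,L4} ∩ {L0,L1,L2,L5} ∩ {L0,L6} = {L0}; idom=L0

DF walk-up:
  join L1 pred L0: · stop@L0
  join L1 pred L2: L2→L1 stop@L0
  join L3 pred L0: · stop@L0
  join L3 pred L1: L1 stop@L0
  join L3 pred L4: L4→L3 stop@L0
  join L6 pred L1: L1 stop@L0
  join L6 pred L4: L4→L3 stop@L0
  join L7 pred L3: L3 stop@L0
  join L7 pred L4: L4→L3 stop@L0
  join L7 pred L5: L5→L2→L1 stop@L0
  join L7 pred L6: L6 stop@L0
  DF(L0)=∅
  DF(L1)={L1,L3,L6,L7}
  DF(L2)={L1,L7}
  DF(L3)={L3,L6,L7}
  DF(L4)={L3,L6,L7}
  DF(L5)={L7}
  DF(L6)={L7}
  DF(L7)=∅

φ for r: defs {L1,L3}
  DF⁺ = {L1,L3,L6,L7}

Answer: ["L1", "L3", "L6", "L7"]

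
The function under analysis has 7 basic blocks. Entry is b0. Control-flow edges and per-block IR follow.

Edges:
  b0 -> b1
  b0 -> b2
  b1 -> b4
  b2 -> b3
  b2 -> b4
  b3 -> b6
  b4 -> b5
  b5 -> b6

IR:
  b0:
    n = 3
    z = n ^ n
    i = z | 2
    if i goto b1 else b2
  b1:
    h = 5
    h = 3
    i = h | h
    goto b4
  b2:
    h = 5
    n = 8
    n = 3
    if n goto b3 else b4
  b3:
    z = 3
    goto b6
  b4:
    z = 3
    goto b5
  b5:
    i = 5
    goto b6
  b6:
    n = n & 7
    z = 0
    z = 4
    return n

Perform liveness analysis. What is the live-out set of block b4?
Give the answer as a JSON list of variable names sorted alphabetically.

def/use:
  b0: def={i,n,z} ue=∅
  b1: def={h,i} ue=∅
  b2: def={h,n} ue=∅
  b3: def={z} ue=∅
  b4: def={z} ue=∅
  b5: def={i} ue=∅
  b6: def={n,z} ue={n}

Backward fixpoint:
  live b0: ∅→{n}
  live b1: {n}→{n}
  live b2: ∅→{n}
  live b3: {n}→{n}
  live b4: {n}→{n}
  live b5: {n}→{n}
  live b6: {n}→∅

live-out(b4) = ["n"]

Answer: ["n"]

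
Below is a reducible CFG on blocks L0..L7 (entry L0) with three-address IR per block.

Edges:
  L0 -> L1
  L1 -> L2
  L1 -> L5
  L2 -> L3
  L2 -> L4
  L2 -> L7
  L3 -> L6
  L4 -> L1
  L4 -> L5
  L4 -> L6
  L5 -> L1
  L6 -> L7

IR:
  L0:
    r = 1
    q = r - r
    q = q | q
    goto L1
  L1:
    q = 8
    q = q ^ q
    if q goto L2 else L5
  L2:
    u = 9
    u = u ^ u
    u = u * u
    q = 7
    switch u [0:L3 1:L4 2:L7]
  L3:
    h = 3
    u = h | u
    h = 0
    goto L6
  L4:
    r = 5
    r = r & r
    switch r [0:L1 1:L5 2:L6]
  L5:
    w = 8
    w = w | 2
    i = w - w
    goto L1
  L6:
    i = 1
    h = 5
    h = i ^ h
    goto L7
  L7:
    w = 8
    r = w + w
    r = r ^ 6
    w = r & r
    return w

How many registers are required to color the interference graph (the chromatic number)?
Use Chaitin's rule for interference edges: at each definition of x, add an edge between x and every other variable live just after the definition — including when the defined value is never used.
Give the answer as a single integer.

def/use:
  L0: {q,r} / ∅
  L1: {q} / ∅
  L2: {q,u} / ∅
  L3: {h,u} / {u}
  L4: {r} / ∅
  L5: {i,w} / ∅
  L6: {h,i} / ∅
  L7: {r,w} / ∅

Live sets:
  L0: in=∅ out=∅
  L1: in=∅ out=∅
  L2: in=∅ out={u}
  L3: in={u} out=∅
  L4: in=∅ out=∅
  L5: in=∅ out=∅
  L6: in=∅ out=∅
  L7: in=∅ out=∅

Interfere edges:
  h↔{i,u}
  i↔{h}
  q↔{u}
  r↔∅
  u↔{h,q}
  w↔∅

Colouring:
  lower bound: {h,i} mutually conflict ⇒ χ ≥ 2
  2-colouring: c0={h,q,r,w}  c1={i,u}
  χ = 2

Answer: 2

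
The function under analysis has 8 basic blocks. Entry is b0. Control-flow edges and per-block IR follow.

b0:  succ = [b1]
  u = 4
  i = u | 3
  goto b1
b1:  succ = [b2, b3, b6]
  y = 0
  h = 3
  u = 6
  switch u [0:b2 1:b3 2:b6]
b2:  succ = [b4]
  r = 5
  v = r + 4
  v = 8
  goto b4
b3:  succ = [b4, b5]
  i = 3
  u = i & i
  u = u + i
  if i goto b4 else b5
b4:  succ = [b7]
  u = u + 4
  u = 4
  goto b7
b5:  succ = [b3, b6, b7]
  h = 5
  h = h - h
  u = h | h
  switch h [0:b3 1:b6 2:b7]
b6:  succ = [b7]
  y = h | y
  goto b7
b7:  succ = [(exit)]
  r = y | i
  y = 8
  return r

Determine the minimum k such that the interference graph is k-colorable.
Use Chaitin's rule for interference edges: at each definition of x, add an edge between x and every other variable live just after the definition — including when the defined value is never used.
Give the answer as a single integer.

Per-block:
  b0: def={i,u} ue=∅
  b1: def={h,u,y} ue=∅
  b2: def={r,v} ue=∅
  b3: def={i,u} ue=∅
  b4: def={u} ue={u}
  b5: def={h,u} ue=∅
  b6: def={y} ue={h,y}
  b7: def={r,y} ue={i,y}

Live sets:
  b0: in=∅ out={i}
  b1: in={i} out={h,i,u,y}
  b2: in={i,u,y} out={i,u,y}
  b3: in={y} out={i,u,y}
  b4: in={i,u,y} out={i,y}
  b5: in={i,y} out={h,i,y}
  b6: in={h,i,y} out={i,y}
  b7: in={i,y} out=∅

Interference:
  h — {i,u,y}
  i — {h,r,u,v,y}
  r — {i,u,y}
  u — {h,i,r,v,y}
  v — {i,u,y}
  y — {h,i,r,u,v}

Chromatic number:
  lower bound: {h,i,u,y} mutually conflict ⇒ χ ≥ 4
  4-colouring: r0={i}  r1={u}  r2={y}  r3={h,r,v}
  χ = 4

Answer: 4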